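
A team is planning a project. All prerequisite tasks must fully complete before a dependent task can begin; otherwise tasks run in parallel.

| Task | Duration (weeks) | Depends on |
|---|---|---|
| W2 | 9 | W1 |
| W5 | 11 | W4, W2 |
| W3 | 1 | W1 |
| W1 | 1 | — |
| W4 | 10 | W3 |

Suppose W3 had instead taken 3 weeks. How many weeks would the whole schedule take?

Critical path before the change: W1→W3→W4→W5 = 1+1+10+11 = 23 giving 23 weeks.
Since W3 is critical, the +2 change carries straight to that chain (now 25 weeks).
No other chain overtakes it, so the finish is 25 weeks.

25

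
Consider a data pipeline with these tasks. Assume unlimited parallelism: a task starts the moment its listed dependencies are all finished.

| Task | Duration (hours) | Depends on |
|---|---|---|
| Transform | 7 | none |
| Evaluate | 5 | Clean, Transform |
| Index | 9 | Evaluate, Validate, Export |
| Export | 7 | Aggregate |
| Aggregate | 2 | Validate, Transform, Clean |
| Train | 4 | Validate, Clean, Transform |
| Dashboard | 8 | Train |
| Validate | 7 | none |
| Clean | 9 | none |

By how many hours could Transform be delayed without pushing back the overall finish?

Critical path: Clean→Aggregate→Export→Index = 9+2+7+9 = 27, so the finish is 27 hours.
Transform finishes as early as 7 and must finish by 9.
So Transform can slip 9 − 7 = 2 hours.

2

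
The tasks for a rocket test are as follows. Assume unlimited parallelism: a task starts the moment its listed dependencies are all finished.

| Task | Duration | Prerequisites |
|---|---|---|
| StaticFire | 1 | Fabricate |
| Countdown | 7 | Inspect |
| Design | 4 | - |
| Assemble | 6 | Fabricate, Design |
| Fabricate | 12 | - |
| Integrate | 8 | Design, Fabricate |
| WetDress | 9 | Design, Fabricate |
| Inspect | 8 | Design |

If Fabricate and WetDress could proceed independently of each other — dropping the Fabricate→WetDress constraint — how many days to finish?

20

With the dependency in place, Fabricate→WetDress = 12+9 = 21 sets the finish at 21 days.
Without Fabricate→WetDress, WetDress's earliest start moves from 12 to 4.
After: Fabricate→Integrate = 12+8 = 20 → 20 days.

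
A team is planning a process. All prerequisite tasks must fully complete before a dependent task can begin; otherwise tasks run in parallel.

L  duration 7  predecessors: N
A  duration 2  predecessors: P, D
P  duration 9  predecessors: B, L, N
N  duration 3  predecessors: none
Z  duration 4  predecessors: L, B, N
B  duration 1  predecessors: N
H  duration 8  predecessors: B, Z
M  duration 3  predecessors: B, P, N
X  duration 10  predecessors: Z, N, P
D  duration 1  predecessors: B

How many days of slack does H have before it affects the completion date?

7

The longest chain is N→L→P→X = 3+7+9+10 = 29; overall finish 29 days.
The longest chain containing H totals 22 days.
So H can slip 29 − 22 = 7 days.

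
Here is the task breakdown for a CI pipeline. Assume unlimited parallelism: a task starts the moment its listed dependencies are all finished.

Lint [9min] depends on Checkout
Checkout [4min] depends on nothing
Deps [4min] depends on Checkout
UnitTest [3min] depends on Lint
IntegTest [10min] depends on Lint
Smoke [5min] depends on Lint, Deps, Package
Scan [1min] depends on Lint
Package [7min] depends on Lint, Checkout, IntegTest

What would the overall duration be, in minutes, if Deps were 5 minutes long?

The binding path is Checkout→Lint→IntegTest→Package→Smoke = 4+9+10+7+5 = 35; finish at 35 minutes.
Deps has 22 minutes of float (longest path through it is 13).
The critical path is still Checkout→Lint→IntegTest→Package→Smoke; finish is now 35 minutes.

35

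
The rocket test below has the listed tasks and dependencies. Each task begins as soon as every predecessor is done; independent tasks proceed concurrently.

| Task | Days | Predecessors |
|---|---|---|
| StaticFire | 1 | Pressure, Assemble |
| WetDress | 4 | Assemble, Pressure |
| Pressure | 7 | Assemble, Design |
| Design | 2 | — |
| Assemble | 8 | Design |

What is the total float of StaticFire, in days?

3

Critical path: Design→Assemble→Pressure→WetDress = 2+8+7+4 = 21, so the finish is 21 days.
The longest chain containing StaticFire totals 18 days.
Float = 21 − 18 = 3.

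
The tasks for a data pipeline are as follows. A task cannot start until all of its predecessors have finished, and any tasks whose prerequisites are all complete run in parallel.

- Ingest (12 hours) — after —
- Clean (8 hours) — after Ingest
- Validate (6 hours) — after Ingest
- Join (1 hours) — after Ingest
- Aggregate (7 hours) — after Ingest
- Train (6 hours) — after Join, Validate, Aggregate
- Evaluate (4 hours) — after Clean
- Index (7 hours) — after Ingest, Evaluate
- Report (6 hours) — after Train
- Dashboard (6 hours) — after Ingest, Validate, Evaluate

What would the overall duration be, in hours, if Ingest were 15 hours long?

As given, the longest chain is Ingest→Clean→Evaluate→Index = 12+8+4+7 = 31, so the finish is 31 hours.
Ingest is on the critical path; changing it to 15 makes that path 34 hours.
The critical path is still Ingest→Clean→Evaluate→Index; finish is now 34 hours.

34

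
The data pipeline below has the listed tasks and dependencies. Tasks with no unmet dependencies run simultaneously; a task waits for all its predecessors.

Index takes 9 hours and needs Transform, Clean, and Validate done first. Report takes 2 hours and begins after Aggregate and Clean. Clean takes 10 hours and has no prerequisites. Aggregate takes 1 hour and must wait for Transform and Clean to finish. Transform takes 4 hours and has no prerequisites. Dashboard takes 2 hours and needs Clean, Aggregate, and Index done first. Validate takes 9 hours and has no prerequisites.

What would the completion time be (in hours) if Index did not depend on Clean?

20

With the dependency in place, Clean→Index→Dashboard = 10+9+2 = 21 sets the finish at 21 hours.
Without Clean→Index, Index's earliest start moves from 10 to 9.
New critical path: Validate→Index→Dashboard = 9+9+2 = 20 ⇒ 20 hours.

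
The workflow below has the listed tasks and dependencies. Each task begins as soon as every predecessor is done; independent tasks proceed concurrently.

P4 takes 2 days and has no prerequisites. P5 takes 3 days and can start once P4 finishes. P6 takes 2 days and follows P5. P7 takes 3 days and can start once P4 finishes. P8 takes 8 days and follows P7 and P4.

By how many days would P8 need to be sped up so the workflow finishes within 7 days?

6

Current finish: 13 days; target: 7.
P8 is on every critical path, so each day cut from P8 cuts the finish by one (this holds down to a finish of 7).
Need 13 − 7 = 6 days off P8 → P8 becomes 2 days, finish becomes 7.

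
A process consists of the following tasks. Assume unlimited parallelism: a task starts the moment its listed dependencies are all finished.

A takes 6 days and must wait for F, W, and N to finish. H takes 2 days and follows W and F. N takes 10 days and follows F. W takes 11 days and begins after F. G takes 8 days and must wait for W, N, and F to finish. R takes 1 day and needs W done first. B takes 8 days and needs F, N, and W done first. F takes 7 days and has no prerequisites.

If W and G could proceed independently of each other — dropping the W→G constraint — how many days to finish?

Original critical path: F→W→B = 7+11+8 = 26 ⇒ 26 days.
Without W→G, G's earliest start moves from 18 to 17.
New critical path: F→W→B = 7+11+8 = 26 ⇒ 26 days.

26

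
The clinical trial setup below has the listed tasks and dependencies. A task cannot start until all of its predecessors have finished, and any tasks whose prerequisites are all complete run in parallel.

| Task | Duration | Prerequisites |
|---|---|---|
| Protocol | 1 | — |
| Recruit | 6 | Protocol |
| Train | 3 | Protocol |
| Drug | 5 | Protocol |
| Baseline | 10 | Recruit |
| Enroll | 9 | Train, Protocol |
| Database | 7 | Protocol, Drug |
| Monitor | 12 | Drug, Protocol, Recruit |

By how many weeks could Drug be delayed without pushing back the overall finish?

The longest chain is Protocol→Recruit→Monitor = 1+6+12 = 19; overall finish 19 weeks.
Longest path through Drug: 18 weeks (earliest finish 6, latest finish 7).
Slack of Drug = 2 − 1 = 1 week.

1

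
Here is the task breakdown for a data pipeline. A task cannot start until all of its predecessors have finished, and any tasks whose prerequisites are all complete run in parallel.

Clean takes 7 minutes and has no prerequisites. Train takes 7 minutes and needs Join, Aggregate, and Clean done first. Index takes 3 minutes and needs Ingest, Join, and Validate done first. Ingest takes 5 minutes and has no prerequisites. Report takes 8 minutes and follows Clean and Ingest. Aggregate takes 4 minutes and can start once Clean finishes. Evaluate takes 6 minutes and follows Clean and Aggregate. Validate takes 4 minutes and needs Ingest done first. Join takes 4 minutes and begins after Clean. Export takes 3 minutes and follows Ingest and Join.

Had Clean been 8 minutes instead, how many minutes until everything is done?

Critical path before the change: Clean→Join→Train = 7+4+7 = 18 giving 18 minutes.
Since Clean is critical, the +1 change carries straight to that chain (now 19 minutes).
No other chain overtakes it, so the finish is 19 minutes.

19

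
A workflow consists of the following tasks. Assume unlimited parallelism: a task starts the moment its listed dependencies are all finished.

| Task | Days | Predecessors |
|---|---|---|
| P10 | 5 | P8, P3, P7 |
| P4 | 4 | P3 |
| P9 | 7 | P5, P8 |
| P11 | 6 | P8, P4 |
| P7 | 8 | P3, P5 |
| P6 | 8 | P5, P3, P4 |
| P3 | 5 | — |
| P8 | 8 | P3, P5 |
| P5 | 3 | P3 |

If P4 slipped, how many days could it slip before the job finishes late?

Critical path: P3→P5→P8→P9 = 5+3+8+7 = 23, so the finish is 23 days.
P4 finishes as early as 9 and must finish by 15.
Slack of P4 = 11 − 5 = 6 days.

6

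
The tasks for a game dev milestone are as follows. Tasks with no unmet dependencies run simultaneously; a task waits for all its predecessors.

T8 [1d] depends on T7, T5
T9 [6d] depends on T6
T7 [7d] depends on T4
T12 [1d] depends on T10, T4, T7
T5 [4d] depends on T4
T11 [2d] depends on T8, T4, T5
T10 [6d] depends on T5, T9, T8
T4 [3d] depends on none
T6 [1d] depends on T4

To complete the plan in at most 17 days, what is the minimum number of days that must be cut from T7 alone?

Current finish: 18 days; target: 17.
T7 is on every critical path, so each day cut from T7 cuts the finish by one (this holds down to a finish of 17).
Need 18 − 17 = 1 day off T7 → T7 becomes 6 days, finish becomes 17.

1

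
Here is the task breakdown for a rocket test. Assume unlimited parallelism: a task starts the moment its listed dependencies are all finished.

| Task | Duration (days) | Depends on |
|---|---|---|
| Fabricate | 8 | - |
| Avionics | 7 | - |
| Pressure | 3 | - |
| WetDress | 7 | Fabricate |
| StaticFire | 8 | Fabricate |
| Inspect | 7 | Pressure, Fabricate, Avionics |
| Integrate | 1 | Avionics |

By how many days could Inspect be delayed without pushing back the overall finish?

Critical path: Fabricate→StaticFire = 8+8 = 16, so the finish is 16 days.
The longest chain containing Inspect totals 15 days.
Slack of Inspect = 9 − 8 = 1 day.

1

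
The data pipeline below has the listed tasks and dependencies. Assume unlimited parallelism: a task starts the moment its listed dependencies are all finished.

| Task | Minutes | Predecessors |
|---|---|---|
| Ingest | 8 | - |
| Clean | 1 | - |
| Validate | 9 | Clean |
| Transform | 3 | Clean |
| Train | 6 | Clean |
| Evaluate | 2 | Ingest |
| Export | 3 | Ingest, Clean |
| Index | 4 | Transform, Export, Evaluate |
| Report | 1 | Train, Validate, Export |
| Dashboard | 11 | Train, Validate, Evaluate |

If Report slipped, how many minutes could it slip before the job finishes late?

Critical path: Ingest→Evaluate→Dashboard = 8+2+11 = 21, so the finish is 21 minutes.
Longest path through Report: 12 minutes (earliest finish 12, latest finish 21).
Float = 21 − 12 = 9.

9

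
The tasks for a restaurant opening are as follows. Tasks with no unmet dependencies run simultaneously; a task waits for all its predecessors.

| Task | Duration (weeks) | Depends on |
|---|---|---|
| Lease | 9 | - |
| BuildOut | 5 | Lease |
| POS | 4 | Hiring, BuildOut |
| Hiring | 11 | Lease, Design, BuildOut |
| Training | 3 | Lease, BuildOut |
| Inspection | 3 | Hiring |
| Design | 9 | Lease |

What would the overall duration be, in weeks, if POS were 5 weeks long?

34

The binding path is Lease→Design→Hiring→POS = 9+9+11+4 = 33; finish at 33 weeks.
POS lies on that path, so at 5 weeks the path becomes 34 weeks.
The critical path is still Lease→Design→Hiring→POS; finish is now 34 weeks.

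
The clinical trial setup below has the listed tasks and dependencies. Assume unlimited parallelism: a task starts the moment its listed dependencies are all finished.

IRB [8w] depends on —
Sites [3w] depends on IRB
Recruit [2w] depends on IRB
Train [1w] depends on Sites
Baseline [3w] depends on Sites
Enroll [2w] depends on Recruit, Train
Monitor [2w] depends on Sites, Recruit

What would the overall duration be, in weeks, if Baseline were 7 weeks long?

18

Critical path before the change: IRB→Sites→Baseline = 8+3+3 = 14 giving 14 weeks.
Baseline lies on that path, so at 7 weeks the path becomes 18 weeks.
That remains the longest chain; total 18 weeks.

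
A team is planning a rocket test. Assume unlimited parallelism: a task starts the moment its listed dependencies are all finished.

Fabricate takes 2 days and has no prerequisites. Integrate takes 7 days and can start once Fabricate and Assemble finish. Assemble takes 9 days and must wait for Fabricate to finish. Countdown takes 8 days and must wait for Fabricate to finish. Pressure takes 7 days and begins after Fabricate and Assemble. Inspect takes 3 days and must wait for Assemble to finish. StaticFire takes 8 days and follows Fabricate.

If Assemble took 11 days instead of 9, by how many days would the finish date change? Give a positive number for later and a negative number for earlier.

Baseline: Fabricate→Assemble→Pressure = 2+9+7 = 18 → 18 days.
Assemble lies on that path, so at 11 days the path becomes 20 days.
No other chain overtakes it, so the finish is 20 days.
Change in finish: 20 − 18 = +2 days.

2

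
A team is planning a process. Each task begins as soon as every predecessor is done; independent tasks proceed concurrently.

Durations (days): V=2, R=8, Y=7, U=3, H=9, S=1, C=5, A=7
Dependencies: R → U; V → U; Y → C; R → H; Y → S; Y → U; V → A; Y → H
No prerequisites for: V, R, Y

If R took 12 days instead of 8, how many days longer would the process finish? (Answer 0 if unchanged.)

4

As given, the longest chain is R→H = 8+9 = 17, so the finish is 17 days.
R lies on that path, so at 12 days the path becomes 21 days.
No other chain overtakes it, so the finish is 21 days.
Change in finish: 21 − 17 = +4 days.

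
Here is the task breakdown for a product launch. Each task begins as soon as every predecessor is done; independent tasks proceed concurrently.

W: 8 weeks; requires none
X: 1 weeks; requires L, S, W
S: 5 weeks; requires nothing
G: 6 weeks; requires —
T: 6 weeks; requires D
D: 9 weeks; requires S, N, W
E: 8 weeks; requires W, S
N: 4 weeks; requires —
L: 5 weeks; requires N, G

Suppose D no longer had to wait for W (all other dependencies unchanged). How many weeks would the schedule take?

20

Before: longest chain W→D→T = 8+9+6 = 23, finish 23.
Without W→D, D's earliest start moves from 8 to 5.
New critical path: S→D→T = 5+9+6 = 20 ⇒ 20 weeks.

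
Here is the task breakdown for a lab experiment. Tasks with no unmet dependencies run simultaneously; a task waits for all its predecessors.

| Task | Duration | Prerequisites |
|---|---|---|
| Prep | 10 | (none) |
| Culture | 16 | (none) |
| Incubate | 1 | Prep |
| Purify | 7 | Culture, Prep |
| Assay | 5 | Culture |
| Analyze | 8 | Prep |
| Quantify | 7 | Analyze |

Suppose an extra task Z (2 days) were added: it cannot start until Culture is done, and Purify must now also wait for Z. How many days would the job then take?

Originally the job takes 25 days.
With Z inserted, Purify now waits for max(Culture, Prep, Z).
New critical path: Prep→Analyze→Quantify = 10+8+7 = 25 ⇒ 25 days.

25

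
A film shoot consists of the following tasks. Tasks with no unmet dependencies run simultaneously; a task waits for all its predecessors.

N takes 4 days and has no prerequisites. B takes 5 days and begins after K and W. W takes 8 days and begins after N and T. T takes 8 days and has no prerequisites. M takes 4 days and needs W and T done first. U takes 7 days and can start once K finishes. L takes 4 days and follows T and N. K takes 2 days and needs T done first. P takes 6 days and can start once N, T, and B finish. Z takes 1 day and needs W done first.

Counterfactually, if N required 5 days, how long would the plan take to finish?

27

The binding path is T→W→B→P = 8+8+5+6 = 27; finish at 27 days.
N is off the critical path — its longest chain is 23 days, giving 4 of slack.
The critical path is still T→W→B→P; finish is now 27 days.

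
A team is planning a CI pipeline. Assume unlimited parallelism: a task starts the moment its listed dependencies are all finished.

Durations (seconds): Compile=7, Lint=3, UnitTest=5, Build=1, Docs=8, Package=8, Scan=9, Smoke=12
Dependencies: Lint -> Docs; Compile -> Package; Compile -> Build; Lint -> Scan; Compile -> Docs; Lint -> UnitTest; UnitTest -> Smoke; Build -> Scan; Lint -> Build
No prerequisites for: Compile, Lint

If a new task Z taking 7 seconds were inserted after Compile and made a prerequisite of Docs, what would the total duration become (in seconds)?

Originally the plan takes 20 seconds.
With Z inserted, Docs now waits for max(Lint, Compile, Z).
New critical path: Compile→Z→Docs = 7+7+8 = 22 ⇒ 22 seconds.

22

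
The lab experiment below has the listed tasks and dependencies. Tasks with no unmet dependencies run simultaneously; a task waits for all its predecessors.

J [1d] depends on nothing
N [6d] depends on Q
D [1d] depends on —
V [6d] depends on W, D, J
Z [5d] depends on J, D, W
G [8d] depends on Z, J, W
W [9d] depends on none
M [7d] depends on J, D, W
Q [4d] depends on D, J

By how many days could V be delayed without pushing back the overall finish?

Critical path: W→Z→G = 9+5+8 = 22, so the finish is 22 days.
V finishes as early as 15 and must finish by 22.
Slack of V = 16 − 9 = 7 days.

7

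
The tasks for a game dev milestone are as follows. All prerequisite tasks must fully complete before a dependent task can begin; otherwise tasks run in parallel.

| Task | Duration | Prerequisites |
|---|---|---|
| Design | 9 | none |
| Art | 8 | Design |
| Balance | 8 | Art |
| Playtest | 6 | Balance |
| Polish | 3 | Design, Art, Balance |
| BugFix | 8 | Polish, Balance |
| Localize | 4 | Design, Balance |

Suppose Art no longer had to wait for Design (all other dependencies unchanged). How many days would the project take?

27

Before: longest chain Design→Art→Balance→Polish→BugFix = 9+8+8+3+8 = 36, finish 36.
Without Design→Art, Art's earliest start moves from 9 to 0.
After: Art→Balance→Polish→BugFix = 8+8+3+8 = 27 → 27 days.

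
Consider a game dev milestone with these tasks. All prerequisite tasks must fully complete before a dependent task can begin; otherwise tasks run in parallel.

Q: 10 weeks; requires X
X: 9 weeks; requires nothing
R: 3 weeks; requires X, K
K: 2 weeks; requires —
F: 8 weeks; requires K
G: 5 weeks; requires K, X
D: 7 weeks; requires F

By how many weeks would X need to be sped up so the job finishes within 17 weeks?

Current finish: 19 weeks; target: 17.
X is on every critical path, so each week cut from X cuts the finish by one (this holds down to a finish of 17).
Need 19 − 17 = 2 weeks off X → X becomes 7 weeks, finish becomes 17.

2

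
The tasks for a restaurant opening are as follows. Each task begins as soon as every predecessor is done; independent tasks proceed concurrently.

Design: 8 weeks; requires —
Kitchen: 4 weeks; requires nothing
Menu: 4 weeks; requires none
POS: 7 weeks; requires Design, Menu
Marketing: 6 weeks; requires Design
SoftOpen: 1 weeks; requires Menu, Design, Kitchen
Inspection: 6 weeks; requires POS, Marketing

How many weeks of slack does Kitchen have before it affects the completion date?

16

Critical path: Design→POS→Inspection = 8+7+6 = 21, so the finish is 21 weeks.
Longest path through Kitchen: 5 weeks (earliest finish 4, latest finish 20).
Float = 21 − 5 = 16.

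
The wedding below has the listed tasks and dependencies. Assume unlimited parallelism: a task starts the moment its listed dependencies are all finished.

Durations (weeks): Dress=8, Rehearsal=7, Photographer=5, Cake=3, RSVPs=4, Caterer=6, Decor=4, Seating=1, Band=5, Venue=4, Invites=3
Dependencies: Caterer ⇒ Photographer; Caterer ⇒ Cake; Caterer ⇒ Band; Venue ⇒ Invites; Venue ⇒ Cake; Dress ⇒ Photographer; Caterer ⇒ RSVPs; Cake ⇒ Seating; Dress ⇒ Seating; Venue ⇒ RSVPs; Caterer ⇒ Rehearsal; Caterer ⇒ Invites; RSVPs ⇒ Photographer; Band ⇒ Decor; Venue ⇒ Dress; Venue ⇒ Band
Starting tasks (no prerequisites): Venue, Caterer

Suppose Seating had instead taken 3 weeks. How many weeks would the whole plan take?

Critical path before the change: Venue→Dress→Photographer = 4+8+5 = 17 giving 17 weeks.
The longest path through Seating is only 13 weeks, so Seating has float 4.
That remains the longest chain; total 17 weeks.

17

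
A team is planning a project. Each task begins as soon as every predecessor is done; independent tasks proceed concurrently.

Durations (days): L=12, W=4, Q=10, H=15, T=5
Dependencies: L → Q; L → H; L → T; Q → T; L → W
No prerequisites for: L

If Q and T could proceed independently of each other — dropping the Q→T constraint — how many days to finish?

27

Original critical path: L→Q→T = 12+10+5 = 27 ⇒ 27 days.
Without Q→T, T's earliest start moves from 22 to 12.
After: L→H = 12+15 = 27 → 27 days.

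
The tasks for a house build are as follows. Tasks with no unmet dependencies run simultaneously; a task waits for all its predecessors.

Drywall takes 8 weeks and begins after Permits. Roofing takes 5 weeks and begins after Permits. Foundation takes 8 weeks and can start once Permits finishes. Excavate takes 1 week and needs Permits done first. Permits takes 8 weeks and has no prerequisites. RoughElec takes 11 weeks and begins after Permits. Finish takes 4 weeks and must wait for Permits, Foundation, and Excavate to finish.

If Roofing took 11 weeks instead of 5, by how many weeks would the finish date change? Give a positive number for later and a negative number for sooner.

0

The binding path is Permits→Foundation→Finish = 8+8+4 = 20; finish at 20 weeks.
The longest path through Roofing is only 13 weeks, so Roofing has float 7.
That remains the longest chain; total 20 weeks.
Change in finish: 20 − 20 = +0 weeks.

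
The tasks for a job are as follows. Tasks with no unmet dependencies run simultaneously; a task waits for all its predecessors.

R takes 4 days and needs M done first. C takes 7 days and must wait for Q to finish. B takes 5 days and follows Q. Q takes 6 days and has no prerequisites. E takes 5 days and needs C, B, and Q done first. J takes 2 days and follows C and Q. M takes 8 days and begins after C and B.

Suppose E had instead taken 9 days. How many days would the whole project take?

Baseline: Q→C→M→R = 6+7+8+4 = 25 → 25 days.
E has 7 days of float (longest path through it is 18).
The critical path is still Q→C→M→R; finish is now 25 days.

25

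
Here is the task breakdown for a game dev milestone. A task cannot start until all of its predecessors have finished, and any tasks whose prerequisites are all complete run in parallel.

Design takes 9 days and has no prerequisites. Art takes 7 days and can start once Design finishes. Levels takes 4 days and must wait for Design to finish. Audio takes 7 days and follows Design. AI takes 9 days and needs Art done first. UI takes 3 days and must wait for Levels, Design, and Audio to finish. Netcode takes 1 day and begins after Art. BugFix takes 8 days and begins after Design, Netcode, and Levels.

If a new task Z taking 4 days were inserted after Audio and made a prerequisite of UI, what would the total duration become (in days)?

25

Originally the job takes 25 days.
With Z inserted, UI now waits for max(Levels, Design, Audio, Z).
New critical path: Design→Art→AI = 9+7+9 = 25 ⇒ 25 days.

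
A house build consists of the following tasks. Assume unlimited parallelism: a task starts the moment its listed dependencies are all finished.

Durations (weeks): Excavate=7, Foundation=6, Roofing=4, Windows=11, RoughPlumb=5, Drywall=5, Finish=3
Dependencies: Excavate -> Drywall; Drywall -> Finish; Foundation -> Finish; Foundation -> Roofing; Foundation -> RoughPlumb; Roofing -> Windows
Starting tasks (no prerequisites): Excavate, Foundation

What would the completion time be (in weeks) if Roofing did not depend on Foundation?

Before: longest chain Foundation→Roofing→Windows = 6+4+11 = 21, finish 21.
Without Foundation→Roofing, Roofing's earliest start moves from 6 to 0.
The longest chain is now Excavate→Drywall→Finish = 7+5+3 = 15, so the plan takes 15 weeks.

15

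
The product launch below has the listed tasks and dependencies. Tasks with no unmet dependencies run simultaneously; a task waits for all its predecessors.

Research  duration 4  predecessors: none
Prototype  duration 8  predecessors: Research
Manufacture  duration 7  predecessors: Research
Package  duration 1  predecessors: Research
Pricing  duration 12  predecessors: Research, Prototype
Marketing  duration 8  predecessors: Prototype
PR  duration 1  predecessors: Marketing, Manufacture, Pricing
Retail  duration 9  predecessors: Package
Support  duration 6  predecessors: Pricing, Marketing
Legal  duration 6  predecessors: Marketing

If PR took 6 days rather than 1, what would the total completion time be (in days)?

Actual critical path: Research→Prototype→Pricing→Support = 4+8+12+6 = 30 ⇒ 30 days.
PR is off the critical path — its longest chain is 25 days, giving 5 of slack.
The binding chain switches to Research→Prototype→Pricing→PR = 4+8+12+6 = 30; finish 30 days.

30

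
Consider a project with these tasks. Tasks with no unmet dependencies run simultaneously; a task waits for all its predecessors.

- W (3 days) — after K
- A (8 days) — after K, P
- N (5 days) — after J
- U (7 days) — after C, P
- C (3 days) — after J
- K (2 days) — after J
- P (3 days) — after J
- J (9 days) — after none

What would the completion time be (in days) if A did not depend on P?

With the dependency in place, J→P→A = 9+3+8 = 20 sets the finish at 20 days.
Without P→A, A's earliest start moves from 12 to 11.
After: J→K→A = 9+2+8 = 19 → 19 days.

19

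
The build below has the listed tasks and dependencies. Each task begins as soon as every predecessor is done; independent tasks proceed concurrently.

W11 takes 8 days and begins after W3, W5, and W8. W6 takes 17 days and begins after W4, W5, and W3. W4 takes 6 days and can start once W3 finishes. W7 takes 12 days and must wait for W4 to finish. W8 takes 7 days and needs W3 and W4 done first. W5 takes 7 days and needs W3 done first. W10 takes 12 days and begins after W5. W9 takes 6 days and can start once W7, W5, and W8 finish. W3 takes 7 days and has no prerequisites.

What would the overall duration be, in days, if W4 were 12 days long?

37

The binding path is W3→W4→W7→W9 = 7+6+12+6 = 31; finish at 31 days.
W4 lies on that path, so at 12 days the path becomes 37 days.
No other chain overtakes it, so the finish is 37 days.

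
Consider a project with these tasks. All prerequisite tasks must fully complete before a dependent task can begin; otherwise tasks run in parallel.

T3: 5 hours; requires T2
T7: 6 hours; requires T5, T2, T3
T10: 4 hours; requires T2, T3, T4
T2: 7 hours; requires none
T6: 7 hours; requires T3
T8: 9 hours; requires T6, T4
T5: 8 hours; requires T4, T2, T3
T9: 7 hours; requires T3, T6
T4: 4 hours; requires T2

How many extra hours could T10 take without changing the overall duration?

The longest chain is T2→T3→T6→T8 = 7+5+7+9 = 28; overall finish 28 hours.
The longest chain containing T10 totals 16 hours.
Slack of T10 = 24 − 12 = 12 hours.

12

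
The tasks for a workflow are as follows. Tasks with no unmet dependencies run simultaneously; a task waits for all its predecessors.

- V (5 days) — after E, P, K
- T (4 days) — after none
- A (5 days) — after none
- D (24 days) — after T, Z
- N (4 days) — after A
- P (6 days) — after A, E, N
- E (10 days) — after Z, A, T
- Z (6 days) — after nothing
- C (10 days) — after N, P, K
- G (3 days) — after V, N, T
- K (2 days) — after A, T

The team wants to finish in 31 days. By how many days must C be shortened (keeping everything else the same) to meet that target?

Current finish: 32 days; target: 31.
C is on every critical path, so each day cut from C cuts the finish by one (this holds down to a finish of 30).
Need 32 − 31 = 1 day off C → C becomes 9 days, finish becomes 31.

1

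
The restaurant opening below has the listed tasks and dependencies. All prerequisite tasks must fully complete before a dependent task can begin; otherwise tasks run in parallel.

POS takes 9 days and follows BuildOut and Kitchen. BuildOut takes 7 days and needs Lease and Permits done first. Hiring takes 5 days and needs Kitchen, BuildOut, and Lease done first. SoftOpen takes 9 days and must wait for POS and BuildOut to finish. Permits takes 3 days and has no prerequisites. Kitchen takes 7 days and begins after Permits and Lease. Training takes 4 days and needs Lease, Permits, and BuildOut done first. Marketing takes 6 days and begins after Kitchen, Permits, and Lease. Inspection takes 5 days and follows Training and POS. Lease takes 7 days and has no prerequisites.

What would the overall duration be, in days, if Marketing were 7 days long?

The binding path is Lease→BuildOut→POS→SoftOpen = 7+7+9+9 = 32; finish at 32 days.
The longest path through Marketing is only 20 days, so Marketing has float 12.
That remains the longest chain; total 32 days.

32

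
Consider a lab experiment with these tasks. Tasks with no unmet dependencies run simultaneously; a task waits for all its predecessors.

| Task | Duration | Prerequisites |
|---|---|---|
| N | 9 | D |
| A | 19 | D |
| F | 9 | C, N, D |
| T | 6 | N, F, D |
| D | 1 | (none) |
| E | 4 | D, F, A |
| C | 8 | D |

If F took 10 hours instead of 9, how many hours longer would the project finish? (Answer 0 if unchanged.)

Critical path before the change: D→N→F→T = 1+9+9+6 = 25 giving 25 hours.
F is on the critical path; changing it to 10 makes that path 26 hours.
The critical path is still D→N→F→T; finish is now 26 hours.
Change in finish: 26 − 25 = +1 hours.

1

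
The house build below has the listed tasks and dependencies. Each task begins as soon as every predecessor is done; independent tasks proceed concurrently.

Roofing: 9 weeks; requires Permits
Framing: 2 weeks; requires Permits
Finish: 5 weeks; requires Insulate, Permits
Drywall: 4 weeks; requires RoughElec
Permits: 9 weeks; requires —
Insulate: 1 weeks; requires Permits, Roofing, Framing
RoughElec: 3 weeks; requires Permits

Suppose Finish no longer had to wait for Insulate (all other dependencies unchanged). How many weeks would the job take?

19

Original critical path: Permits→Roofing→Insulate→Finish = 9+9+1+5 = 24 ⇒ 24 weeks.
Without Insulate→Finish, Finish's earliest start moves from 19 to 9.
After: Permits→Roofing→Insulate = 9+9+1 = 19 → 19 weeks.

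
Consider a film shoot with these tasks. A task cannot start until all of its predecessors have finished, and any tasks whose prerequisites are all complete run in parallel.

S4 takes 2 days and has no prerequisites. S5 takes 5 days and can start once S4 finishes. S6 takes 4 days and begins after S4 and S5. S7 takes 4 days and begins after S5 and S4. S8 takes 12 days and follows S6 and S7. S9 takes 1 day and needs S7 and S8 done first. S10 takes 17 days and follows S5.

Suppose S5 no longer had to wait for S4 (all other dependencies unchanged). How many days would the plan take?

With the dependency in place, S4→S5→S6→S8→S9 = 2+5+4+12+1 = 24 sets the finish at 24 days.
Without S4→S5, S5's earliest start moves from 2 to 0.
New critical path: S5→S6→S8→S9 = 5+4+12+1 = 22 ⇒ 22 days.

22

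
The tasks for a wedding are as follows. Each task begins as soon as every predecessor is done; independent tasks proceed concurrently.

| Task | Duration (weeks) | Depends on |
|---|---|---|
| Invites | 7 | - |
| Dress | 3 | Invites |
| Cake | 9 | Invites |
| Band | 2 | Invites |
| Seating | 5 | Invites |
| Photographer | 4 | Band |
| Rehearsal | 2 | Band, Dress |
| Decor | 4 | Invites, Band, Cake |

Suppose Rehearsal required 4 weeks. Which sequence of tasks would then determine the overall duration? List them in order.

As given, the longest chain is Invites→Cake→Decor = 7+9+4 = 20, so the finish is 20 weeks.
Rehearsal is off the critical path — its longest chain is 12 weeks, giving 8 of slack.
The critical path is still Invites→Cake→Decor; finish is now 20 weeks.

Invites, Cake, Decor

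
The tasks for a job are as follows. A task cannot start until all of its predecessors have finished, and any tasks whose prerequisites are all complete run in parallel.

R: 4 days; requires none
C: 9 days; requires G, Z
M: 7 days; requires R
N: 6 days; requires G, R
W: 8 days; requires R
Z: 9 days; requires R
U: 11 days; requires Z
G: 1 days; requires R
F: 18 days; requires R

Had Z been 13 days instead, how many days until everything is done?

28

Baseline: R→Z→U = 4+9+11 = 24 → 24 days.
Since Z is critical, the +4 change carries straight to that chain (now 28 days).
The critical path is still R→Z→U; finish is now 28 days.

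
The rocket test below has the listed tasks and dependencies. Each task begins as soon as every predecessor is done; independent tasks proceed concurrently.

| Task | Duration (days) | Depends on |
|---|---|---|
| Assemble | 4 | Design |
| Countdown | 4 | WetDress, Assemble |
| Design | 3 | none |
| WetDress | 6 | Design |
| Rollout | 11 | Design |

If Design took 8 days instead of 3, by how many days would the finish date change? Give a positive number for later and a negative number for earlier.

5

As given, the longest chain is Design→Rollout = 3+11 = 14, so the finish is 14 days.
Since Design is critical, the +5 change carries straight to that chain (now 19 days).
No other chain overtakes it, so the finish is 19 days.
Change in finish: 19 − 14 = +5 days.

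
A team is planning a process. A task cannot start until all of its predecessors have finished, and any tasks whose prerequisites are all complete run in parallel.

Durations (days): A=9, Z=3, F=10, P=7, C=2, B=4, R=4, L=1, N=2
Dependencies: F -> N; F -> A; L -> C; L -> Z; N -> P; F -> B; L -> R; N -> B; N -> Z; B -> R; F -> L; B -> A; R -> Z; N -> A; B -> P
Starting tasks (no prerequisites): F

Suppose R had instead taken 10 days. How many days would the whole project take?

29

Actual critical path: F→N→B→A = 10+2+4+9 = 25 ⇒ 25 days.
R is off the critical path — its longest chain is 23 days, giving 2 of slack.
The binding chain switches to F→N→B→R→Z = 10+2+4+10+3 = 29; finish 29 days.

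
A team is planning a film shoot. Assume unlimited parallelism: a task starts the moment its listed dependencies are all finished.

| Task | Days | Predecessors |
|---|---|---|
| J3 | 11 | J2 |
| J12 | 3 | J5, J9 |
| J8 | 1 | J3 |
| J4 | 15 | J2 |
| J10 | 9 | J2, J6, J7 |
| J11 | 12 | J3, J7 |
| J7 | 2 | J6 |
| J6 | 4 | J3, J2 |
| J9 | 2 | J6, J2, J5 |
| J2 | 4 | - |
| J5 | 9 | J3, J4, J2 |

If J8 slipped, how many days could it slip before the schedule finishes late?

The longest chain is J2→J3→J6→J7→J11 = 4+11+4+2+12 = 33; overall finish 33 days.
The longest chain containing J8 totals 16 days.
Float = 33 − 16 = 17.

17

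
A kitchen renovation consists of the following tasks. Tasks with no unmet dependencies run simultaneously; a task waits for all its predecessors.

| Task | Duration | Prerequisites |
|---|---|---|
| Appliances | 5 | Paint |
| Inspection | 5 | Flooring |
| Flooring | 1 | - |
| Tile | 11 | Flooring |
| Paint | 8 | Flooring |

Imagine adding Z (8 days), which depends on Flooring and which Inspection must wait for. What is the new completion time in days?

14

Originally the project takes 14 days.
With Z inserted, Inspection now waits for max(Flooring, Z).
New critical path: Flooring→Z→Inspection = 1+8+5 = 14 ⇒ 14 days.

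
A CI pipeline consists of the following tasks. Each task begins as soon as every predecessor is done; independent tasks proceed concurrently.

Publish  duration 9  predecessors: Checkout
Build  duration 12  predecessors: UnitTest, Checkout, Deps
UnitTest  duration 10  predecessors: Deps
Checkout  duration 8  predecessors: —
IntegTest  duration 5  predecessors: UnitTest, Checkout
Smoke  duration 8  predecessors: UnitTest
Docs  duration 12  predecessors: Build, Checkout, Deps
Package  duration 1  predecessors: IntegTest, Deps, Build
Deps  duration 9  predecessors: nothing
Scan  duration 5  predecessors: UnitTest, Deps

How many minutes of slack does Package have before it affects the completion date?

Deps→UnitTest→Build→Docs = 9+10+12+12 = 43 sets the makespan at 43 minutes.
Longest path through Package: 32 minutes (earliest finish 32, latest finish 43).
Slack of Package = 42 − 31 = 11 minutes.

11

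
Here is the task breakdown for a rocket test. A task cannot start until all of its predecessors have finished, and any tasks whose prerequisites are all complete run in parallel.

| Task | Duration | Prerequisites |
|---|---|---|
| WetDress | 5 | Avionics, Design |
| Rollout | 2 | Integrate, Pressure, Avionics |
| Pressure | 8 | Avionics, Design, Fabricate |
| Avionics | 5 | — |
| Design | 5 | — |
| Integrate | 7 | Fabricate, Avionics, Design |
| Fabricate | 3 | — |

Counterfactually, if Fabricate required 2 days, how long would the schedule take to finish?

15

As given, the longest chain is Design→Pressure→Rollout = 5+8+2 = 15, so the finish is 15 days.
The longest path through Fabricate is only 13 days, so Fabricate has float 2.
No other chain overtakes it, so the finish is 15 days.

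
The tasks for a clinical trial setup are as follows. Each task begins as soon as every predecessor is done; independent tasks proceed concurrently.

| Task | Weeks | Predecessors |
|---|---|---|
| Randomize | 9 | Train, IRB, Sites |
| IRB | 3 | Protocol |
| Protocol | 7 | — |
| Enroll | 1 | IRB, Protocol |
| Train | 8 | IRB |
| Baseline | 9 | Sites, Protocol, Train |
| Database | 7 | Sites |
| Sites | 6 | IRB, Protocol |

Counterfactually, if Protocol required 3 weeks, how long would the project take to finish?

Baseline: Protocol→IRB→Train→Randomize = 7+3+8+9 = 27 → 27 weeks.
Protocol is on the critical path; changing it to 3 makes that path 23 weeks.
That remains the longest chain; total 23 weeks.

23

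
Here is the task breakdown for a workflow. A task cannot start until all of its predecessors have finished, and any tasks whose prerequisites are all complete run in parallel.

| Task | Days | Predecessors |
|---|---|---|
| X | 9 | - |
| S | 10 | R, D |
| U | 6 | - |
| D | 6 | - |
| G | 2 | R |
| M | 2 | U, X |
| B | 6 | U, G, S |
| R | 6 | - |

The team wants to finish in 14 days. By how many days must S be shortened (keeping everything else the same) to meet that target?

8

Current finish: 22 days; target: 14.
S is on every critical path, so each day cut from S cuts the finish by one (this holds down to a finish of 14).
Need 22 − 14 = 8 days off S → S becomes 2 days, finish becomes 14.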